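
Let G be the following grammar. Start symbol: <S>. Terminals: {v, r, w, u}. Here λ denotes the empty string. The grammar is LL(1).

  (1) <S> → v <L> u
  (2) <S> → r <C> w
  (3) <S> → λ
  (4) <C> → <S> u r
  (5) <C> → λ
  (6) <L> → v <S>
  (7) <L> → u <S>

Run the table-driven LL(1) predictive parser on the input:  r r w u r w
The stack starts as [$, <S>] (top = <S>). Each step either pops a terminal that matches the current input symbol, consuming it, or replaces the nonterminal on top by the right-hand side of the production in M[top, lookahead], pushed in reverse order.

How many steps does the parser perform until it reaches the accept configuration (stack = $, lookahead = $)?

10

      Stack            Input          Action
   1  $ <S>            r r w u r w $  expand <S> → r <C> w
   2  $ w <C> r        r r w u r w $  match r
   3  $ w <C>          r w u r w $    expand <C> → <S> u r
   4  $ w r u <S>      r w u r w $    expand <S> → r <C> w
   5  $ w r u w <C> r  r w u r w $    match r
   6  $ w r u w <C>    w u r w $      expand <C> → λ
   7  $ w r u w        w u r w $      match w
   8  $ w r u          u r w $        match u
   9  $ w r            r w $          match r
  10  $ w              w $            match w
Accept reached after 10 steps.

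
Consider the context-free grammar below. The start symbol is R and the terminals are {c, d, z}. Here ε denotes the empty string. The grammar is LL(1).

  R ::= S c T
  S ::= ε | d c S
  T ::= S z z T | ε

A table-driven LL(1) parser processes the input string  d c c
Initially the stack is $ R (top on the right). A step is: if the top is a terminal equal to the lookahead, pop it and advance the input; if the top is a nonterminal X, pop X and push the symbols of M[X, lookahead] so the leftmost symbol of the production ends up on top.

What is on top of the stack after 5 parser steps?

c

step 1: stack=$ R  input=d c c $  — expand R ::= S c T
step 2: stack=$ T c S  input=d c c $  — expand S ::= d c S
step 3: stack=$ T c S c d  input=d c c $  — match d
step 4: stack=$ T c S c  input=c c $  — match c
step 5: stack=$ T c S  input=c $  — expand S ::= ε
Stack after step 5: $ T c (top = c).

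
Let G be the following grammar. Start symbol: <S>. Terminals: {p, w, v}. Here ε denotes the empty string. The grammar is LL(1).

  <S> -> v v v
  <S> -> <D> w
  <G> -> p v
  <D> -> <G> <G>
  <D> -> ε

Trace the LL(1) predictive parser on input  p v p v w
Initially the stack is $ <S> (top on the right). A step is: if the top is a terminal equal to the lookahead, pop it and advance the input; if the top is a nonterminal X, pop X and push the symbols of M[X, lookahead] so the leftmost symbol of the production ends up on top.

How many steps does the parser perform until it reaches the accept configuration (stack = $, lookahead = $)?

step 1: stack=$ <S>  input=p v p v w $  — expand <S> -> <D> w
step 2: stack=$ w <D>  input=p v p v w $  — expand <D> -> <G> <G>
step 3: stack=$ w <G> <G>  input=p v p v w $  — expand <G> -> p v
step 4: stack=$ w <G> v p  input=p v p v w $  — match p
step 5: stack=$ w <G> v  input=v p v w $  — match v
step 6: stack=$ w <G>  input=p v w $  — expand <G> -> p v
step 7: stack=$ w v p  input=p v w $  — match p
step 8: stack=$ w v  input=v w $  — match v
step 9: stack=$ w  input=w $  — match w
Accept reached after 9 steps.

9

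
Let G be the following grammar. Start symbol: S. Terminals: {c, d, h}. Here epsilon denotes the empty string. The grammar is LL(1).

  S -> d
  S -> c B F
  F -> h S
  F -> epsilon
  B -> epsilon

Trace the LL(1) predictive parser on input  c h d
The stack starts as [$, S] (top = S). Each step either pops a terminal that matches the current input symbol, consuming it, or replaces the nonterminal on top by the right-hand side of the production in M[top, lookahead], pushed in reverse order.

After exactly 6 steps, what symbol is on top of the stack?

d

     Stack    Input    Action
  1  $ S      c h d $  expand S -> c B F
  2  $ F B c  c h d $  match c
  3  $ F B    h d $    expand B -> epsilon
  4  $ F      h d $    expand F -> h S
  5  $ S h    h d $    match h
  6  $ S      d $      expand S -> d
Stack after step 6: $ d (top = d).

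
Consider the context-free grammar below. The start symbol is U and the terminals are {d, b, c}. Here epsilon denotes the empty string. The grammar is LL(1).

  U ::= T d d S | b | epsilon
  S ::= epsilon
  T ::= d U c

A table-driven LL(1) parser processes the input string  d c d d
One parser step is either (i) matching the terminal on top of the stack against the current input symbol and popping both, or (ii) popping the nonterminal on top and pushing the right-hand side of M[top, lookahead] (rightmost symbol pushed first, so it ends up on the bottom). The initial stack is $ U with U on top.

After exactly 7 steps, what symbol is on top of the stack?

step 1: stack=$ U  input=d c d d $  — expand U ::= T d d S
step 2: stack=$ S d d T  input=d c d d $  — expand T ::= d U c
step 3: stack=$ S d d c U d  input=d c d d $  — match d
step 4: stack=$ S d d c U  input=c d d $  — expand U ::= epsilon
step 5: stack=$ S d d c  input=c d d $  — match c
step 6: stack=$ S d d  input=d d $  — match d
step 7: stack=$ S d  input=d $  — match d
Stack after step 7: $ S (top = S).

S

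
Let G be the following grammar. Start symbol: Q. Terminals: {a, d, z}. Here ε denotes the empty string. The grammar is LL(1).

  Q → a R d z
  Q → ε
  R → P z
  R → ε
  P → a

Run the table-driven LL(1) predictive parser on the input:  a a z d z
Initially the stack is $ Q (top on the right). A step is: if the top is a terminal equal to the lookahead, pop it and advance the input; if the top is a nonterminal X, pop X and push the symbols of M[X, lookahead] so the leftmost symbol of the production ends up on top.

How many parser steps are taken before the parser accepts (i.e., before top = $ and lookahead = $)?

     Stack      Input        Action
  1  $ Q        a a z d z $  expand Q → a R d z
  2  $ z d R a  a a z d z $  match a
  3  $ z d R    a z d z $    expand R → P z
  4  $ z d z P  a z d z $    expand P → a
  5  $ z d z a  a z d z $    match a
  6  $ z d z    z d z $      match z
  7  $ z d      d z $        match d
  8  $ z        z $          match z
Accept reached after 8 steps.

8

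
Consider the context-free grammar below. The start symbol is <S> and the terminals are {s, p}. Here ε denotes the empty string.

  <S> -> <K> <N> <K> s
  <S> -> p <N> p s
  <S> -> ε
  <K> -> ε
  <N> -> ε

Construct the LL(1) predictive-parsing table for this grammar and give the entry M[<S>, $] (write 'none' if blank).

<S> -> ε

FIRST(<K>): from <K>->ε we get {ε}. So FIRST(<K>) = {ε}.
FIRST(<N>): from <N>->ε we get {ε}. So FIRST(<N>) = {ε}.
FIRST(<S>): from <S>-><K> <N> <K> s we get {s}; from <S>->p <N> p s we get {p}; from <S>->ε we get {ε}. So FIRST(<S>) = {ε, p, s}.
FOLLOW(<S>) includes $ since <S> is the start symbol.
FOLLOW(<S>): <S> appears on no right-hand side. Thus FOLLOW(<S>) = {$}.
For <S> -> <K> <N> <K> s: FIRST(<K> <N> <K> s) = {s}, so it goes in M[<S>, t] for t ∈ {s}.
For <S> -> p <N> p s: FIRST(p <N> p s) = {p}, so it goes in M[<S>, t] for t ∈ {p}.
For <S> -> ε: FIRST(ε) = {ε}, so it goes in M[<S>, t] for t ∈ {}; since ε ∈ FIRST, also for every t ∈ FOLLOW(<S>) = {$}.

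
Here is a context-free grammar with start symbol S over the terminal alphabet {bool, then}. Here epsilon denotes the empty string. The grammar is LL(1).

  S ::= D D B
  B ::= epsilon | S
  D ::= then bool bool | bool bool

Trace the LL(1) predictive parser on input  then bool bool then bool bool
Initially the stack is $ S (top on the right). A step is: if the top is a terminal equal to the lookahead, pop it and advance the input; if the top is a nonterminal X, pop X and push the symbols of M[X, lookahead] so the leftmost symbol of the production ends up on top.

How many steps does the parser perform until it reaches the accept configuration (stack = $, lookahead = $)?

10

      Stack                 Input                            Action
   1  $ S                   then bool bool then bool bool $  expand S ::= D D B
   2  $ B D D               then bool bool then bool bool $  expand D ::= then bool bool
   3  $ B D bool bool then  then bool bool then bool bool $  match then
   4  $ B D bool bool       bool bool then bool bool $       match bool
   5  $ B D bool            bool then bool bool $            match bool
   6  $ B D                 then bool bool $                 expand D ::= then bool bool
   7  $ B bool bool then    then bool bool $                 match then
   8  $ B bool bool         bool bool $                      match bool
   9  $ B bool              bool $                           match bool
  10  $ B                   $                                expand B ::= epsilon
Accept reached after 10 steps.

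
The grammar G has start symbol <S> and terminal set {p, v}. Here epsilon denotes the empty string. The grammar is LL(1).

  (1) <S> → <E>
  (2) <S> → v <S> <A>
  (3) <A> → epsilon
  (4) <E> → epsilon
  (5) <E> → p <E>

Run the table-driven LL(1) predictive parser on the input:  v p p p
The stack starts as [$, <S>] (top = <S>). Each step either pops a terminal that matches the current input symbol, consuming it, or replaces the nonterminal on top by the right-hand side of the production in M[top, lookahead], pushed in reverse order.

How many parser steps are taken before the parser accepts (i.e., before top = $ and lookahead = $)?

11

      Stack        Input      Action
   1  $ <S>        v p p p $  expand <S> → v <S> <A>
   2  $ <A> <S> v  v p p p $  match v
   3  $ <A> <S>    p p p $    expand <S> → <E>
   4  $ <A> <E>    p p p $    expand <E> → p <E>
   5  $ <A> <E> p  p p p $    match p
   6  $ <A> <E>    p p $      expand <E> → p <E>
   7  $ <A> <E> p  p p $      match p
   8  $ <A> <E>    p $        expand <E> → p <E>
   9  $ <A> <E> p  p $        match p
  10  $ <A> <E>    $          expand <E> → epsilon
  11  $ <A>        $          expand <A> → epsilon
Accept reached after 11 steps.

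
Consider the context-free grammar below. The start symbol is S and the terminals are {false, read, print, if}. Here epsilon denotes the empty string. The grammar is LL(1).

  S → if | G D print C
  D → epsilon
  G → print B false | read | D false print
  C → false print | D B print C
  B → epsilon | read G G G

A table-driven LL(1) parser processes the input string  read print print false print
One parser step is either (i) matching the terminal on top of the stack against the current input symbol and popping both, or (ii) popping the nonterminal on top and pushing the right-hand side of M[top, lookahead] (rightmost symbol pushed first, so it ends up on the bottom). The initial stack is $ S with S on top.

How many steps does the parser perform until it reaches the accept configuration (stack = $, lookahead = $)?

12

      Stack             Input                           Action
   1  $ S               read print print false print $  expand S → G D print C
   2  $ C print D G     read print print false print $  expand G → read
   3  $ C print D read  read print print false print $  match read
   4  $ C print D       print print false print $       expand D → epsilon
   5  $ C print         print print false print $       match print
   6  $ C               print false print $             expand C → D B print C
   7  $ C print B D     print false print $             expand D → epsilon
   8  $ C print B       print false print $             expand B → epsilon
   9  $ C print         print false print $             match print
  10  $ C               false print $                   expand C → false print
  11  $ print false     false print $                   match false
  12  $ print           print $                         match print
Accept reached after 12 steps.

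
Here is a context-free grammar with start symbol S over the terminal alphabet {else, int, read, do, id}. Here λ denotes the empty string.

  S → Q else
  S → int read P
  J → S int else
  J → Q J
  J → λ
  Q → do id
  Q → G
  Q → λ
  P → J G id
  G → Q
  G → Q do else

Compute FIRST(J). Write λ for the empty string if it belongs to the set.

{λ, do, else, int}

FIRST(S): from S→Q else we get {do, else}; from S→int read P we get {int}. So FIRST(S) = {do, else, int}.
FIRST(J): from J→S int else we get {do, else, int}; from J→Q J we get {λ, do, else, int}; from J→λ we get {λ}. So FIRST(J) = {λ, do, else, int}.
FIRST(Q): from Q→do id we get {do}; from Q→G we get {λ, do}; from Q→λ we get {λ}. So FIRST(Q) = {λ, do}.
FIRST(G): from G→Q we get {λ, do}; from G→Q do else we get {do}. So FIRST(G) = {λ, do}.
FIRST(P): from P→J G id we get {do, else, id, int}. So FIRST(P) = {do, else, id, int}.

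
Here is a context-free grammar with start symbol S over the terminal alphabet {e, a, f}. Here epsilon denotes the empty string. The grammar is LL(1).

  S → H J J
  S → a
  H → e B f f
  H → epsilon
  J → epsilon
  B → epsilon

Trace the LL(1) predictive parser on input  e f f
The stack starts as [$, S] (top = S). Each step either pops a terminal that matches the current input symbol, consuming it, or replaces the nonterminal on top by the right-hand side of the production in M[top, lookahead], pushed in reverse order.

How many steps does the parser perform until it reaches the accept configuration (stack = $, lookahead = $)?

     Stack          Input    Action
  1  $ S            e f f $  expand S → H J J
  2  $ J J H        e f f $  expand H → e B f f
  3  $ J J f f B e  e f f $  match e
  4  $ J J f f B    f f $    expand B → epsilon
  5  $ J J f f      f f $    match f
  6  $ J J f        f $      match f
  7  $ J J          $        expand J → epsilon
  8  $ J            $        expand J → epsilon
Accept reached after 8 steps.

8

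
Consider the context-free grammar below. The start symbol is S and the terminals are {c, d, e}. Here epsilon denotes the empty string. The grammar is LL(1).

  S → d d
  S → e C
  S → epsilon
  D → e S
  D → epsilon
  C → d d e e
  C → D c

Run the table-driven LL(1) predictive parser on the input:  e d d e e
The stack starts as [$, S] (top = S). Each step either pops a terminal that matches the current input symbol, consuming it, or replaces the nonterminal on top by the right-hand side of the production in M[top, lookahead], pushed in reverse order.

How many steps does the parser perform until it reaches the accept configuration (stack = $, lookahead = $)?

     Stack      Input        Action
  1  $ S        e d d e e $  expand S → e C
  2  $ C e      e d d e e $  match e
  3  $ C        d d e e $    expand C → d d e e
  4  $ e e d d  d d e e $    match d
  5  $ e e d    d e e $      match d
  6  $ e e      e e $        match e
  7  $ e        e $          match e
Accept reached after 7 steps.

7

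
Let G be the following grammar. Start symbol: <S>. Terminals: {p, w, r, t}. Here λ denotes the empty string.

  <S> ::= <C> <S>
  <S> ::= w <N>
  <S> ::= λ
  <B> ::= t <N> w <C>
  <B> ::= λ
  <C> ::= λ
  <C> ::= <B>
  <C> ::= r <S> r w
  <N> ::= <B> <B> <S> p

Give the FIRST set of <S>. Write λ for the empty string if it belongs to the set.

{λ, r, t, w}

FIRST(<B>) = {λ, t}
FIRST(<C>) = {λ, r, t}  (via <B>)
FIRST(<S>) = {λ, r, t, w}  (via <C> <S>)
FIRST(<N>) = {p, r, t, w}  (via <B> <B> <S> p)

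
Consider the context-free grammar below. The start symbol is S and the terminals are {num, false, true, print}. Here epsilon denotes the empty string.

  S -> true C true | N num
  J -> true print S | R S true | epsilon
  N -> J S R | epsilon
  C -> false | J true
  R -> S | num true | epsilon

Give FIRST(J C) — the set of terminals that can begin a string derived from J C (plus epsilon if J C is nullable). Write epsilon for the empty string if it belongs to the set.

{false, num, true}

FIRST(S): from S->true C true we get {true}; from S->N num we get {num, true}. So FIRST(S) = {num, true}.
FIRST(R): from R->S we get {num, true}; from R->num true we get {num}; from R->epsilon we get {epsilon}. So FIRST(R) = {epsilon, num, true}.
FIRST(J): from J->true print S we get {true}; from J->R S true we get {num, true}; from J->epsilon we get {epsilon}. So FIRST(J) = {epsilon, num, true}.
FIRST(N): from N->J S R we get {num, true}; from N->epsilon we get {epsilon}. So FIRST(N) = {epsilon, num, true}.
FIRST(C): from C->false we get {false}; from C->J true we get {num, true}. So FIRST(C) = {false, num, true}.
FIRST(J C): take FIRST of each symbol in turn, carrying on past any symbol whose FIRST contains epsilon; result {false, num, true}.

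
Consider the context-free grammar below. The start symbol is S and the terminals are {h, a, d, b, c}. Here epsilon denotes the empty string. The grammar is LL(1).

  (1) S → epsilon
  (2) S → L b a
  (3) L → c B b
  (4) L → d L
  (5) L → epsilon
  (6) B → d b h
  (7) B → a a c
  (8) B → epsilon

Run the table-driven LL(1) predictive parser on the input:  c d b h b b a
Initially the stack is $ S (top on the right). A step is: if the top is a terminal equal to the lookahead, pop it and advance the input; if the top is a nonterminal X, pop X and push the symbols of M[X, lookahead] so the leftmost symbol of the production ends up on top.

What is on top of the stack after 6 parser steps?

h

step 1: stack=$ S  input=c d b h b b a $  — expand S → L b a
step 2: stack=$ a b L  input=c d b h b b a $  — expand L → c B b
step 3: stack=$ a b b B c  input=c d b h b b a $  — match c
step 4: stack=$ a b b B  input=d b h b b a $  — expand B → d b h
step 5: stack=$ a b b h b d  input=d b h b b a $  — match d
step 6: stack=$ a b b h b  input=b h b b a $  — match b
Stack after step 6: $ a b b h (top = h).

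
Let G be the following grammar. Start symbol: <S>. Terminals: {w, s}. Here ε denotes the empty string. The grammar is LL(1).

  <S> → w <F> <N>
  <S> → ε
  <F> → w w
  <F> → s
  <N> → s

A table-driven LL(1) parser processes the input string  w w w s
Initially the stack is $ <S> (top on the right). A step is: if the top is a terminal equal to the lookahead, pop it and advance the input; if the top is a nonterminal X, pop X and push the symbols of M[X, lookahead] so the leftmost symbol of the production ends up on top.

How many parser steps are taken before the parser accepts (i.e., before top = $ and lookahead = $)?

step 1: stack=$ <S>  input=w w w s $  — expand <S> → w <F> <N>
step 2: stack=$ <N> <F> w  input=w w w s $  — match w
step 3: stack=$ <N> <F>  input=w w s $  — expand <F> → w w
step 4: stack=$ <N> w w  input=w w s $  — match w
step 5: stack=$ <N> w  input=w s $  — match w
step 6: stack=$ <N>  input=s $  — expand <N> → s
step 7: stack=$ s  input=s $  — match s
Accept reached after 7 steps.

7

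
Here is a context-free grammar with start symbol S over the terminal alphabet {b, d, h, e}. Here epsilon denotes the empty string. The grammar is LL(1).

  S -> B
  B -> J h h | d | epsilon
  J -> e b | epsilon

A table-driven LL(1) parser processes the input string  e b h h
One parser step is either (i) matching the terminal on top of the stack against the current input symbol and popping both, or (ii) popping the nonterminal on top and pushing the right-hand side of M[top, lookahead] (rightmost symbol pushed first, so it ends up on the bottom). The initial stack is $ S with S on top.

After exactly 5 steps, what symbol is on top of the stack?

step 1: stack=$ S  input=e b h h $  — expand S -> B
step 2: stack=$ B  input=e b h h $  — expand B -> J h h
step 3: stack=$ h h J  input=e b h h $  — expand J -> e b
step 4: stack=$ h h b e  input=e b h h $  — match e
step 5: stack=$ h h b  input=b h h $  — match b
Stack after step 5: $ h h (top = h).

h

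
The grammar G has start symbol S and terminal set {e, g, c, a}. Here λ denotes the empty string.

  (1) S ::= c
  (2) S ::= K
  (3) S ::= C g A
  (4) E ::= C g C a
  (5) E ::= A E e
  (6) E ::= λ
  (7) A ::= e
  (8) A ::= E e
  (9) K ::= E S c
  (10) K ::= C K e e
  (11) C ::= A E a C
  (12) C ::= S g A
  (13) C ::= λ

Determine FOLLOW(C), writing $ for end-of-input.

{a, c, e, g}

FIRST(S): from S::=c we get {c}; from S::=K we get {c, e, g}; from S::=C g A we get {c, e, g}. So FIRST(S) = {c, e, g}.
FIRST(E): from E::=C g C a we get {c, e, g}; from E::=A E e we get {c, e, g}; from E::=λ we get {λ}. So FIRST(E) = {λ, c, e, g}.
FIRST(A): from A::=e we get {e}; from A::=E e we get {c, e, g}. So FIRST(A) = {c, e, g}.
FIRST(C): from C::=A E a C we get {c, e, g}; from C::=S g A we get {c, e, g}; from C::=λ we get {λ}. So FIRST(C) = {λ, c, e, g}.
FIRST(K): from K::=E S c we get {c, e, g}; from K::=C K e e we get {c, e, g}. So FIRST(K) = {c, e, g}.
FOLLOW(S) includes $ since S is the start symbol.
FOLLOW(S): in K::=E S c, S is followed by c with FIRST {c}; in C::=S g A, S is followed by g A with FIRST {g}. Thus FOLLOW(S) = {$, c, g}.
FOLLOW(E): in E::=A E e, E is followed by e with FIRST {e}; in A::=E e, E is followed by e with FIRST {e}; in K::=E S c, E is followed by S c with FIRST {c, e, g}; in C::=A E a C, E is followed by a C with FIRST {a}. Thus FOLLOW(E) = {a, c, e, g}.
FOLLOW(K): in S::=K, the suffix after K is empty, so FOLLOW(K) ⊇ FOLLOW(S) = {$, c, g}; in K::=C K e e, K is followed by e e with FIRST {e}. Thus FOLLOW(K) = {$, c, e, g}.
FOLLOW(C): in S::=C g A, C is followed by g A with FIRST {g}; in E::=C g C a (occurrence 1), C is followed by g C a with FIRST {g}; in E::=C g C a (occurrence 2), C is followed by a with FIRST {a}; in K::=C K e e, C is followed by K e e with FIRST {c, e, g}; in C::=A E a C, the suffix after C is empty (adds nothing new). Thus FOLLOW(C) = {a, c, e, g}.
FOLLOW(A): in S::=C g A, the suffix after A is empty, so FOLLOW(A) ⊇ FOLLOW(S) = {$, c, g}; in E::=A E e, A is followed by E e with FIRST {c, e, g}; in C::=A E a C, A is followed by E a C with FIRST {a, c, e, g}; in C::=S g A, the suffix after A is empty, so FOLLOW(A) ⊇ FOLLOW(C) = {a, c, e, g}. Thus FOLLOW(A) = {$, a, c, e, g}.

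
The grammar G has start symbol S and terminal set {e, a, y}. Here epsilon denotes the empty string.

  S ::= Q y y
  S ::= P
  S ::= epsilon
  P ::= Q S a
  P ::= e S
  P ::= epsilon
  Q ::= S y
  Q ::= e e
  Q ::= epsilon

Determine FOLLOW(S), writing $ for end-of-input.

FIRST(S) = {epsilon, a, e, y}  (via Q y y, P)
FIRST(Q) = {epsilon, a, e, y}  (via S y)
FIRST(P) = {epsilon, a, e, y}  (via Q S a)
FOLLOW(S) includes $ since S is the start symbol.
FOLLOW(Q): in S::=Q y y, Q is followed by y y with FIRST {y}; in P::=Q S a, Q is followed by S a with FIRST {a, e, y}. Thus FOLLOW(Q) = {a, e, y}.
FOLLOW(S): in P::=Q S a, S is followed by a with FIRST {a}; in P::=e S, the suffix after S is empty, so FOLLOW(S) ⊇ FOLLOW(P) = {$, a, y}; in Q::=S y, S is followed by y with FIRST {y}. Thus FOLLOW(S) = {$, a, y}.
FOLLOW(P): in S::=P, the suffix after P is empty, so FOLLOW(P) ⊇ FOLLOW(S) = {$, a, y}. Thus FOLLOW(P) = {$, a, y}.

{$, a, y}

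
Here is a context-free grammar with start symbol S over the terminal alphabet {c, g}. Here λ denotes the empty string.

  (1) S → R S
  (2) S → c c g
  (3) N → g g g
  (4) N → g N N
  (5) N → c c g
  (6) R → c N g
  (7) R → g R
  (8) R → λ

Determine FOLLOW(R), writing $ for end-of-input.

FIRST(N): from N→g g g we get {g}; from N→g N N we get {g}; from N→c c g we get {c}. So FIRST(N) = {c, g}.
FIRST(R): from R→c N g we get {c}; from R→g R we get {g}; from R→λ we get {λ}. So FIRST(R) = {λ, c, g}.
FIRST(S): from S→R S we get {c, g}; from S→c c g we get {c}. So FIRST(S) = {c, g}.
FOLLOW(S) includes $ since S is the start symbol.
FOLLOW(S): in S→R S, the suffix after S is empty (adds nothing new). Thus FOLLOW(S) = {$}.
FOLLOW(N): in N→g N N (occurrence 1), N is followed by N with FIRST {c, g}; in N→g N N (occurrence 2), the suffix after N is empty (adds nothing new); in R→c N g, N is followed by g with FIRST {g}. Thus FOLLOW(N) = {c, g}.
FOLLOW(R): in S→R S, R is followed by S with FIRST {c, g}; in R→g R, the suffix after R is empty (adds nothing new). Thus FOLLOW(R) = {c, g}.

{c, g}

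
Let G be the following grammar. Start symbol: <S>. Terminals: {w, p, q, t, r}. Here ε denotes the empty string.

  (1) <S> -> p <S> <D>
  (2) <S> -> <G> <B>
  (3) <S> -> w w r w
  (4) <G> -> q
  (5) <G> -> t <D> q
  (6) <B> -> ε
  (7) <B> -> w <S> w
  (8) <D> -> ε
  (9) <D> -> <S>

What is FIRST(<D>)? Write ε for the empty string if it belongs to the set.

FIRST(<G>) = {q, t}
FIRST(<B>) = {ε, w}
FIRST(<S>) = {p, q, t, w}  (via <G> <B>)
FIRST(<D>) = {ε, p, q, t, w}  (via <S>)

{ε, p, q, t, w}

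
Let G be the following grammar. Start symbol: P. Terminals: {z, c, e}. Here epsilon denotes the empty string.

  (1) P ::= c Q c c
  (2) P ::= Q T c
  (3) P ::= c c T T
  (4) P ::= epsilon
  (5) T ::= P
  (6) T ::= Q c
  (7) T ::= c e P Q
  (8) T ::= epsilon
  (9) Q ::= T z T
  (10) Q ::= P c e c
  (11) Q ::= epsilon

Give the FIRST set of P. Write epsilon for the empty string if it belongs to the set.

{epsilon, c, z}

FIRST(P): from P::=c Q c c we get {c}; from P::=Q T c we get {c, z}; from P::=c c T T we get {c}; from P::=epsilon we get {epsilon}. So FIRST(P) = {epsilon, c, z}.
FIRST(T): from T::=P we get {epsilon, c, z}; from T::=Q c we get {c, z}; from T::=c e P Q we get {c}; from T::=epsilon we get {epsilon}. So FIRST(T) = {epsilon, c, z}.
FIRST(Q): from Q::=T z T we get {c, z}; from Q::=P c e c we get {c, z}; from Q::=epsilon we get {epsilon}. So FIRST(Q) = {epsilon, c, z}.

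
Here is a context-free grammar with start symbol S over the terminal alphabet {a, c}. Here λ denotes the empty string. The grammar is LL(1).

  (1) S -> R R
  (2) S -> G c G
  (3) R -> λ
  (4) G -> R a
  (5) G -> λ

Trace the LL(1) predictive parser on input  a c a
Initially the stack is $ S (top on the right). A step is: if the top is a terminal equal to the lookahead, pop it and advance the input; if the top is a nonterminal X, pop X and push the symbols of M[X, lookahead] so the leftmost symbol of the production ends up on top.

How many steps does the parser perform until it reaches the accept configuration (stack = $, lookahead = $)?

step 1: stack=$ S  input=a c a $  — expand S -> G c G
step 2: stack=$ G c G  input=a c a $  — expand G -> R a
step 3: stack=$ G c a R  input=a c a $  — expand R -> λ
step 4: stack=$ G c a  input=a c a $  — match a
step 5: stack=$ G c  input=c a $  — match c
step 6: stack=$ G  input=a $  — expand G -> R a
step 7: stack=$ a R  input=a $  — expand R -> λ
step 8: stack=$ a  input=a $  — match a
Accept reached after 8 steps.

8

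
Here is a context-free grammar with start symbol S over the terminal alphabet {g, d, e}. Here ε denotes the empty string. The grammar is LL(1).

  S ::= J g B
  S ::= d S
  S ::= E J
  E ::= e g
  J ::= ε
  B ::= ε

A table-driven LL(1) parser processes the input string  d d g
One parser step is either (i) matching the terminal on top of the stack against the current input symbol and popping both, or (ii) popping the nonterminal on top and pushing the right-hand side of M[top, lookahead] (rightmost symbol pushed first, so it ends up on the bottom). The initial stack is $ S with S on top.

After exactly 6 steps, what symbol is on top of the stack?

     Stack    Input    Action
  1  $ S      d d g $  expand S ::= d S
  2  $ S d    d d g $  match d
  3  $ S      d g $    expand S ::= d S
  4  $ S d    d g $    match d
  5  $ S      g $      expand S ::= J g B
  6  $ B g J  g $      expand J ::= ε
Stack after step 6: $ B g (top = g).

g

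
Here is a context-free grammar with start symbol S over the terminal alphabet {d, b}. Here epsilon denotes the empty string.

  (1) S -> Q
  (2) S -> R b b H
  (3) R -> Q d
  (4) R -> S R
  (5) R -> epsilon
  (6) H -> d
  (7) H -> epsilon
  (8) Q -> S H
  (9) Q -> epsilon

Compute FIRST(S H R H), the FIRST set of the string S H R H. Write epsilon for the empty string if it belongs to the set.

{epsilon, b, d}

FIRST(H): from H->d we get {d}; from H->epsilon we get {epsilon}. So FIRST(H) = {epsilon, d}.
FIRST(S): from S->Q we get {epsilon, b, d}; from S->R b b H we get {b, d}. So FIRST(S) = {epsilon, b, d}.
FIRST(Q): from Q->S H we get {epsilon, b, d}; from Q->epsilon we get {epsilon}. So FIRST(Q) = {epsilon, b, d}.
FIRST(R): from R->Q d we get {b, d}; from R->S R we get {epsilon, b, d}; from R->epsilon we get {epsilon}. So FIRST(R) = {epsilon, b, d}.
FIRST(S H R H): take FIRST of each symbol in turn, carrying on past any symbol whose FIRST contains epsilon; result {epsilon, b, d}.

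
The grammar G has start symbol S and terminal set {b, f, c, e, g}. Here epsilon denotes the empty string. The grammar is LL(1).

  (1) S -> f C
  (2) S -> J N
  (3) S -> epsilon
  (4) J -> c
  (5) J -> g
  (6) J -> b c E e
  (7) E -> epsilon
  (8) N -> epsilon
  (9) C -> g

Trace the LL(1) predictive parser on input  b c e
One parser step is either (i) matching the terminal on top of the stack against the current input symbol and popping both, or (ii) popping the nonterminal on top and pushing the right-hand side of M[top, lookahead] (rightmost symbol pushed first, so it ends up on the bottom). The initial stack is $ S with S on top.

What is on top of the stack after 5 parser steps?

     Stack        Input    Action
  1  $ S          b c e $  expand S -> J N
  2  $ N J        b c e $  expand J -> b c E e
  3  $ N e E c b  b c e $  match b
  4  $ N e E c    c e $    match c
  5  $ N e E      e $      expand E -> epsilon
Stack after step 5: $ N e (top = e).

e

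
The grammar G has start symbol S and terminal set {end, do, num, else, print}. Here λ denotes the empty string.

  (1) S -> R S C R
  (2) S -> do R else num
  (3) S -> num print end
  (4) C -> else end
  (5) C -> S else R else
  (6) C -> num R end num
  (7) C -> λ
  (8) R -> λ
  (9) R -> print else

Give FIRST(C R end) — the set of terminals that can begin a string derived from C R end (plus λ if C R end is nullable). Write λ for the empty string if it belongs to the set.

{do, else, end, num, print}

FIRST(R): from R->λ we get {λ}; from R->print else we get {print}. So FIRST(R) = {λ, print}.
FIRST(S): from S->R S C R we get {do, num, print}; from S->do R else num we get {do}; from S->num print end we get {num}. So FIRST(S) = {do, num, print}.
FIRST(C): from C->else end we get {else}; from C->S else R else we get {do, num, print}; from C->num R end num we get {num}; from C->λ we get {λ}. So FIRST(C) = {λ, do, else, num, print}.
FIRST(C R end): take FIRST of each symbol in turn, carrying on past any symbol whose FIRST contains λ; result {do, else, end, num, print}.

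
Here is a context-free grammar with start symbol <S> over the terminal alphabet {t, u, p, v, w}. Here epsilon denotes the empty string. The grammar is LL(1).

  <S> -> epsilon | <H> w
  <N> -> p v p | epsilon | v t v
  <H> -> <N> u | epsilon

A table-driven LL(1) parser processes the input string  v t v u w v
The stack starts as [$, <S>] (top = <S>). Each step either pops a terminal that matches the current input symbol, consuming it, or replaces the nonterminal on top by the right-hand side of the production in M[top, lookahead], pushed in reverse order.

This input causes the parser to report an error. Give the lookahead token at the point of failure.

     Stack        Input          Action
  1  $ <S>        v t v u w v $  expand <S> -> <H> w
  2  $ w <H>      v t v u w v $  expand <H> -> <N> u
  3  $ w u <N>    v t v u w v $  expand <N> -> v t v
  4  $ w u v t v  v t v u w v $  match v
  5  $ w u v t    t v u w v $    match t
  6  $ w u v      v u w v $      match v
  7  $ w u        u w v $        match u
  8  $ w          w v $          match w
  9  $            v $            error: stack empty but input remains

v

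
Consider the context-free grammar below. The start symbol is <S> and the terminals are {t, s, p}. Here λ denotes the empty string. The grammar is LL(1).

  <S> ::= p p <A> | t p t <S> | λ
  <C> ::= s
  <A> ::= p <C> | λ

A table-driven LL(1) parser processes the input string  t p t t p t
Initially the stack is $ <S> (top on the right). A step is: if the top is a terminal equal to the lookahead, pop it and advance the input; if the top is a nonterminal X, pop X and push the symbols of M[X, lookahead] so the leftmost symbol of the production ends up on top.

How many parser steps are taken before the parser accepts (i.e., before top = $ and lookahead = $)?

step 1: stack=$ <S>  input=t p t t p t $  — expand <S> ::= t p t <S>
step 2: stack=$ <S> t p t  input=t p t t p t $  — match t
step 3: stack=$ <S> t p  input=p t t p t $  — match p
step 4: stack=$ <S> t  input=t t p t $  — match t
step 5: stack=$ <S>  input=t p t $  — expand <S> ::= t p t <S>
step 6: stack=$ <S> t p t  input=t p t $  — match t
step 7: stack=$ <S> t p  input=p t $  — match p
step 8: stack=$ <S> t  input=t $  — match t
step 9: stack=$ <S>  input=$  — expand <S> ::= λ
Accept reached after 9 steps.

9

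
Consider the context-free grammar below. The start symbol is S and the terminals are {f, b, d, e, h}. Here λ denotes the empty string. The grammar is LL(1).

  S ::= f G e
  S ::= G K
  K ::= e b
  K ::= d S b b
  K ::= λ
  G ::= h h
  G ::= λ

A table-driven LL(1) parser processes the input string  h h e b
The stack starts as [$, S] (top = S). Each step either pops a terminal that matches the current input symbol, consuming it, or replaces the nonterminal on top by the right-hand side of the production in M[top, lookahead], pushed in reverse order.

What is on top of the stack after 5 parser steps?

     Stack    Input      Action
  1  $ S      h h e b $  expand S ::= G K
  2  $ K G    h h e b $  expand G ::= h h
  3  $ K h h  h h e b $  match h
  4  $ K h    h e b $    match h
  5  $ K      e b $      expand K ::= e b
Stack after step 5: $ b e (top = e).

e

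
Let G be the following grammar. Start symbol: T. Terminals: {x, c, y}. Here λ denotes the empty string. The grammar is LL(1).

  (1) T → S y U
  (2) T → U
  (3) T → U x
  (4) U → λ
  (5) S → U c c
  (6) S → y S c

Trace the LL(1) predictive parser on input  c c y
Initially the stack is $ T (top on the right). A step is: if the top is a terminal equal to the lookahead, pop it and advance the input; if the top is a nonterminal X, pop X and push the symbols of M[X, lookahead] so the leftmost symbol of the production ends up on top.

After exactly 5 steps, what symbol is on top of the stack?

     Stack        Input    Action
  1  $ T          c c y $  expand T → S y U
  2  $ U y S      c c y $  expand S → U c c
  3  $ U y c c U  c c y $  expand U → λ
  4  $ U y c c    c c y $  match c
  5  $ U y c      c y $    match c
Stack after step 5: $ U y (top = y).

y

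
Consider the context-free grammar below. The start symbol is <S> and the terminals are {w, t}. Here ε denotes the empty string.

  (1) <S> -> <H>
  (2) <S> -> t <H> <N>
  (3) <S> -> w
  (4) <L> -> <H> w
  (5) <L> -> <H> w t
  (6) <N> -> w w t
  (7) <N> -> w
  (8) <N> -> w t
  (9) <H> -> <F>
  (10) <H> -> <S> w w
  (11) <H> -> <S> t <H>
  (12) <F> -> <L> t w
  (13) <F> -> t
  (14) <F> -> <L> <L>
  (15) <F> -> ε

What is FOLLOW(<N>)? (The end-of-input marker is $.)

FIRST(<N>): from <N>->w w t we get {w}; from <N>->w we get {w}; from <N>->w t we get {w}. So FIRST(<N>) = {w}.
FIRST(<S>): from <S>-><H> we get {ε, t, w}; from <S>->t <H> <N> we get {t}; from <S>->w we get {w}. So FIRST(<S>) = {ε, t, w}.
FIRST(<L>): from <L>-><H> w we get {t, w}; from <L>-><H> w t we get {t, w}. So FIRST(<L>) = {t, w}.
FIRST(<F>): from <F>-><L> t w we get {t, w}; from <F>->t we get {t}; from <F>-><L> <L> we get {t, w}; from <F>->ε we get {ε}. So FIRST(<F>) = {ε, t, w}.
FIRST(<H>): from <H>-><F> we get {ε, t, w}; from <H>-><S> w w we get {t, w}; from <H>-><S> t <H> we get {t, w}. So FIRST(<H>) = {ε, t, w}.
FOLLOW(<S>) includes $ since <S> is the start symbol.
FOLLOW(<S>): in <H>-><S> w w, <S> is followed by w w with FIRST {w}; in <H>-><S> t <H>, <S> is followed by t <H> with FIRST {t}. Thus FOLLOW(<S>) = {$, t, w}.
FOLLOW(<N>): in <S>->t <H> <N>, the suffix after <N> is empty, so FOLLOW(<N>) ⊇ FOLLOW(<S>) = {$, t, w}. Thus FOLLOW(<N>) = {$, t, w}.
FOLLOW(<H>): in <S>-><H>, the suffix after <H> is empty, so FOLLOW(<H>) ⊇ FOLLOW(<S>) = {$, t, w}; in <S>->t <H> <N>, <H> is followed by <N> with FIRST {w}; in <L>-><H> w, <H> is followed by w with FIRST {w}; in <L>-><H> w t, <H> is followed by w t with FIRST {w}; in <H>-><S> t <H>, the suffix after <H> is empty (adds nothing new). Thus FOLLOW(<H>) = {$, t, w}.
FOLLOW(<F>): in <H>-><F>, the suffix after <F> is empty, so FOLLOW(<F>) ⊇ FOLLOW(<H>) = {$, t, w}. Thus FOLLOW(<F>) = {$, t, w}.
FOLLOW(<L>): in <F>-><L> t w, <L> is followed by t w with FIRST {t}; in <F>-><L> <L> (occurrence 1), <L> is followed by <L> with FIRST {t, w}; in <F>-><L> <L> (occurrence 2), the suffix after <L> is empty, so FOLLOW(<L>) ⊇ FOLLOW(<F>) = {$, t, w}. Thus FOLLOW(<L>) = {$, t, w}.

{$, t, w}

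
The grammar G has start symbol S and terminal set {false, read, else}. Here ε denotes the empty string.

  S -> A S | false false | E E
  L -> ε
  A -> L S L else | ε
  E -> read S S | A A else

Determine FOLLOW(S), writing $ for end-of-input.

FIRST(L): from L->ε we get {ε}. So FIRST(L) = {ε}.
FIRST(S): from S->A S we get {else, false, read}; from S->false false we get {false}; from S->E E we get {else, false, read}. So FIRST(S) = {else, false, read}.
FIRST(A): from A->L S L else we get {else, false, read}; from A->ε we get {ε}. So FIRST(A) = {ε, else, false, read}.
FIRST(E): from E->read S S we get {read}; from E->A A else we get {else, false, read}. So FIRST(E) = {else, false, read}.
FOLLOW(S) includes $ since S is the start symbol.
FOLLOW(L): in A->L S L else (occurrence 1), L is followed by S L else with FIRST {else, false, read}; in A->L S L else (occurrence 2), L is followed by else with FIRST {else}. Thus FOLLOW(L) = {else, false, read}.
FOLLOW(A): in S->A S, A is followed by S with FIRST {else, false, read}; in E->A A else (occurrence 1), A is followed by A else with FIRST {else, false, read}; in E->A A else (occurrence 2), A is followed by else with FIRST {else}. Thus FOLLOW(A) = {else, false, read}.
FOLLOW(S): in S->A S, the suffix after S is empty (adds nothing new); in A->L S L else, S is followed by L else with FIRST {else}; in E->read S S (occurrence 1), S is followed by S with FIRST {else, false, read}; in E->read S S (occurrence 2), the suffix after S is empty, so FOLLOW(S) ⊇ FOLLOW(E) = {$, else, false, read}. Thus FOLLOW(S) = {$, else, false, read}.
FOLLOW(E): in S->E E (occurrence 1), E is followed by E with FIRST {else, false, read}; in S->E E (occurrence 2), the suffix after E is empty, so FOLLOW(E) ⊇ FOLLOW(S) = {$, else, false, read}. Thus FOLLOW(E) = {$, else, false, read}.

{$, else, false, read}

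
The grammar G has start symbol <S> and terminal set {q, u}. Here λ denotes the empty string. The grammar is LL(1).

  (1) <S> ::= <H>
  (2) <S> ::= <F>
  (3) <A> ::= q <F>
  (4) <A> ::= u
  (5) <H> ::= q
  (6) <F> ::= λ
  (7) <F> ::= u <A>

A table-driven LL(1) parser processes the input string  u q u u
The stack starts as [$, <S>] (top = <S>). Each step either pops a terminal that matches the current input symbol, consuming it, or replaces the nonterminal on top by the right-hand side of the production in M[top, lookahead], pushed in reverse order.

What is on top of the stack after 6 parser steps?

u

     Stack    Input      Action
  1  $ <S>    u q u u $  expand <S> ::= <F>
  2  $ <F>    u q u u $  expand <F> ::= u <A>
  3  $ <A> u  u q u u $  match u
  4  $ <A>    q u u $    expand <A> ::= q <F>
  5  $ <F> q  q u u $    match q
  6  $ <F>    u u $      expand <F> ::= u <A>
Stack after step 6: $ <A> u (top = u).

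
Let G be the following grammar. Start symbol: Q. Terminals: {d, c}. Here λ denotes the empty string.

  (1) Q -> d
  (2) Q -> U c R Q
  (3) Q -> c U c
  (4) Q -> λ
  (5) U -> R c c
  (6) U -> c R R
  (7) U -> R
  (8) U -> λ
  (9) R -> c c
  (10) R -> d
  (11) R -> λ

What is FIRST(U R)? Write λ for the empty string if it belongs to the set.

{λ, c, d}

FIRST(R) = {λ, c, d}
FIRST(U) = {λ, c, d}  (via R c c, R)
FIRST(Q) = {λ, c, d}  (via U c R Q)
FIRST(U R): take FIRST of each symbol in turn, carrying on past any symbol whose FIRST contains λ; result {λ, c, d}.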